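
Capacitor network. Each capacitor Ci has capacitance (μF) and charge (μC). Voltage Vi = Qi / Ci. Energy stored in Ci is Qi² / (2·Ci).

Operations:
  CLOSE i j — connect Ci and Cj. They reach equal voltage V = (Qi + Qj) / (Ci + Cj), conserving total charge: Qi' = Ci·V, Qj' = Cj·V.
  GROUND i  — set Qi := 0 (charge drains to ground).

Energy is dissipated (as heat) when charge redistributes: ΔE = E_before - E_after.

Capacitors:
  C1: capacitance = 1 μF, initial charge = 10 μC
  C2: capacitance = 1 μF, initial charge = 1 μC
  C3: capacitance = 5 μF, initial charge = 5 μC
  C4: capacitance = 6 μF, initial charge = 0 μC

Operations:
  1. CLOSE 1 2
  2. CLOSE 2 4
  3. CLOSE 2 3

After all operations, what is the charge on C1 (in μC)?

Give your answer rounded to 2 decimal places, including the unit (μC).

Initial: C1(1μF, Q=10μC, V=10.00V), C2(1μF, Q=1μC, V=1.00V), C3(5μF, Q=5μC, V=1.00V), C4(6μF, Q=0μC, V=0.00V)
Op 1: CLOSE 1-2: Q_total=11.00, C_total=2.00, V=5.50; Q1=5.50, Q2=5.50; dissipated=20.250
Op 2: CLOSE 2-4: Q_total=5.50, C_total=7.00, V=0.79; Q2=0.79, Q4=4.71; dissipated=12.964
Op 3: CLOSE 2-3: Q_total=5.79, C_total=6.00, V=0.96; Q2=0.96, Q3=4.82; dissipated=0.019
Final charges: Q1=5.50, Q2=0.96, Q3=4.82, Q4=4.71

Answer: 5.50 μC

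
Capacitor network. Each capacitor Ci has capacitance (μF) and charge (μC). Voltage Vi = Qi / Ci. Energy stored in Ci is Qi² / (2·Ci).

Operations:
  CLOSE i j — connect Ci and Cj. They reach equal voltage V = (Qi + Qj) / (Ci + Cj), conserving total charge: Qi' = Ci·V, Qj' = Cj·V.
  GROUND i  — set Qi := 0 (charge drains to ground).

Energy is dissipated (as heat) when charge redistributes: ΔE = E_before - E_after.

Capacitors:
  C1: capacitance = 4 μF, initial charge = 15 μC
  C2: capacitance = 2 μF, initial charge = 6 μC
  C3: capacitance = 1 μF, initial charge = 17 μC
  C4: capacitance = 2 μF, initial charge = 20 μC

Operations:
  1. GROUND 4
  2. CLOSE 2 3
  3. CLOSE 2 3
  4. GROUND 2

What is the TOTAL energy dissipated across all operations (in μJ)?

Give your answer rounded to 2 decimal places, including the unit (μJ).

Initial: C1(4μF, Q=15μC, V=3.75V), C2(2μF, Q=6μC, V=3.00V), C3(1μF, Q=17μC, V=17.00V), C4(2μF, Q=20μC, V=10.00V)
Op 1: GROUND 4: Q4=0; energy lost=100.000
Op 2: CLOSE 2-3: Q_total=23.00, C_total=3.00, V=7.67; Q2=15.33, Q3=7.67; dissipated=65.333
Op 3: CLOSE 2-3: Q_total=23.00, C_total=3.00, V=7.67; Q2=15.33, Q3=7.67; dissipated=0.000
Op 4: GROUND 2: Q2=0; energy lost=58.778
Total dissipated: 224.111 μJ

Answer: 224.11 μJ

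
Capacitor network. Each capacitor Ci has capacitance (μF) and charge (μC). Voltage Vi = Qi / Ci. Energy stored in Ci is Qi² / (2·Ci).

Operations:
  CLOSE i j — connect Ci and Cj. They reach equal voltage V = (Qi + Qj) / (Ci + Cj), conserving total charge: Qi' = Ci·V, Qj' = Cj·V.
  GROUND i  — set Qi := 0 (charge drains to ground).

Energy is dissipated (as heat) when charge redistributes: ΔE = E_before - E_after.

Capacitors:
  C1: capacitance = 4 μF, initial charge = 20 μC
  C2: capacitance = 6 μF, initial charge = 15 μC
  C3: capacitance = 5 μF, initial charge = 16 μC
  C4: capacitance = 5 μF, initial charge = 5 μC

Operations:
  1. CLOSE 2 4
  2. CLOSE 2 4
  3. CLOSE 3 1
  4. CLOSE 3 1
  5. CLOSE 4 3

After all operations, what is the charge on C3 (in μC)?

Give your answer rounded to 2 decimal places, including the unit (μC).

Answer: 14.55 μC

Derivation:
Initial: C1(4μF, Q=20μC, V=5.00V), C2(6μF, Q=15μC, V=2.50V), C3(5μF, Q=16μC, V=3.20V), C4(5μF, Q=5μC, V=1.00V)
Op 1: CLOSE 2-4: Q_total=20.00, C_total=11.00, V=1.82; Q2=10.91, Q4=9.09; dissipated=3.068
Op 2: CLOSE 2-4: Q_total=20.00, C_total=11.00, V=1.82; Q2=10.91, Q4=9.09; dissipated=0.000
Op 3: CLOSE 3-1: Q_total=36.00, C_total=9.00, V=4.00; Q3=20.00, Q1=16.00; dissipated=3.600
Op 4: CLOSE 3-1: Q_total=36.00, C_total=9.00, V=4.00; Q3=20.00, Q1=16.00; dissipated=0.000
Op 5: CLOSE 4-3: Q_total=29.09, C_total=10.00, V=2.91; Q4=14.55, Q3=14.55; dissipated=5.950
Final charges: Q1=16.00, Q2=10.91, Q3=14.55, Q4=14.55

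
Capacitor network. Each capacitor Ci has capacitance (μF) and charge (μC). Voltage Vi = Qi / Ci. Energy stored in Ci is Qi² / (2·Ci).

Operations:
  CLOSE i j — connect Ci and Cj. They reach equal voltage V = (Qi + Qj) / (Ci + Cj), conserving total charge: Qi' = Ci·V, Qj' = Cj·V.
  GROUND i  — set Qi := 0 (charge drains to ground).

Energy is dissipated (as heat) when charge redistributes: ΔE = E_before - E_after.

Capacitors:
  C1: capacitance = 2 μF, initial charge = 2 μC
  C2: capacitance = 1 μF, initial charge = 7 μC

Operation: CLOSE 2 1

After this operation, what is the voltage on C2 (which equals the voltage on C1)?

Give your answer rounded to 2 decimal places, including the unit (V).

Initial: C1(2μF, Q=2μC, V=1.00V), C2(1μF, Q=7μC, V=7.00V)
Op 1: CLOSE 2-1: Q_total=9.00, C_total=3.00, V=3.00; Q2=3.00, Q1=6.00; dissipated=12.000

Answer: 3.00 V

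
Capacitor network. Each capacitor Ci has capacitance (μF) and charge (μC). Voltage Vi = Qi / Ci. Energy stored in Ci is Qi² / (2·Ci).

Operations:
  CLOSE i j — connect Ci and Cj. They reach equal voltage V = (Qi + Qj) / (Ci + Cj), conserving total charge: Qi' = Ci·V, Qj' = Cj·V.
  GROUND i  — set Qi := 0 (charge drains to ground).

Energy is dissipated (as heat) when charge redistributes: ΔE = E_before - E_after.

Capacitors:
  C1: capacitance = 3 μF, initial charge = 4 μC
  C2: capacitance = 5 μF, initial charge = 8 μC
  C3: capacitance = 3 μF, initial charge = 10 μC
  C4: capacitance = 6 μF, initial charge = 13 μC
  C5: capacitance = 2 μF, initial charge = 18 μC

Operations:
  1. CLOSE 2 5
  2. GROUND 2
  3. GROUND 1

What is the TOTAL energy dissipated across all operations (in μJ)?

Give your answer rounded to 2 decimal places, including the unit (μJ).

Answer: 76.27 μJ

Derivation:
Initial: C1(3μF, Q=4μC, V=1.33V), C2(5μF, Q=8μC, V=1.60V), C3(3μF, Q=10μC, V=3.33V), C4(6μF, Q=13μC, V=2.17V), C5(2μF, Q=18μC, V=9.00V)
Op 1: CLOSE 2-5: Q_total=26.00, C_total=7.00, V=3.71; Q2=18.57, Q5=7.43; dissipated=39.114
Op 2: GROUND 2: Q2=0; energy lost=34.490
Op 3: GROUND 1: Q1=0; energy lost=2.667
Total dissipated: 76.271 μJ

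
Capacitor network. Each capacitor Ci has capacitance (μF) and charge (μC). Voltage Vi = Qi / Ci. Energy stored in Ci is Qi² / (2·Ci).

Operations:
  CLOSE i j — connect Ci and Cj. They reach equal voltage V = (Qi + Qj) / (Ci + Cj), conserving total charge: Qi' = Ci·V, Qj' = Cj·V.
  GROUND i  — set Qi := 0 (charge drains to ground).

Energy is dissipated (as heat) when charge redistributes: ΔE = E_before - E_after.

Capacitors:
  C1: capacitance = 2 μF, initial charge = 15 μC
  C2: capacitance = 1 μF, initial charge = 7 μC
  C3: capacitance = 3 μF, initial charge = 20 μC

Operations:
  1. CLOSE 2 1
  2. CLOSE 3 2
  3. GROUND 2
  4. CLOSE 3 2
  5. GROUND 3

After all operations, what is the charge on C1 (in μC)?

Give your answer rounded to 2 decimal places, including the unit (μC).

Initial: C1(2μF, Q=15μC, V=7.50V), C2(1μF, Q=7μC, V=7.00V), C3(3μF, Q=20μC, V=6.67V)
Op 1: CLOSE 2-1: Q_total=22.00, C_total=3.00, V=7.33; Q2=7.33, Q1=14.67; dissipated=0.083
Op 2: CLOSE 3-2: Q_total=27.33, C_total=4.00, V=6.83; Q3=20.50, Q2=6.83; dissipated=0.167
Op 3: GROUND 2: Q2=0; energy lost=23.347
Op 4: CLOSE 3-2: Q_total=20.50, C_total=4.00, V=5.12; Q3=15.38, Q2=5.12; dissipated=17.510
Op 5: GROUND 3: Q3=0; energy lost=39.398
Final charges: Q1=14.67, Q2=5.12, Q3=0.00

Answer: 14.67 μC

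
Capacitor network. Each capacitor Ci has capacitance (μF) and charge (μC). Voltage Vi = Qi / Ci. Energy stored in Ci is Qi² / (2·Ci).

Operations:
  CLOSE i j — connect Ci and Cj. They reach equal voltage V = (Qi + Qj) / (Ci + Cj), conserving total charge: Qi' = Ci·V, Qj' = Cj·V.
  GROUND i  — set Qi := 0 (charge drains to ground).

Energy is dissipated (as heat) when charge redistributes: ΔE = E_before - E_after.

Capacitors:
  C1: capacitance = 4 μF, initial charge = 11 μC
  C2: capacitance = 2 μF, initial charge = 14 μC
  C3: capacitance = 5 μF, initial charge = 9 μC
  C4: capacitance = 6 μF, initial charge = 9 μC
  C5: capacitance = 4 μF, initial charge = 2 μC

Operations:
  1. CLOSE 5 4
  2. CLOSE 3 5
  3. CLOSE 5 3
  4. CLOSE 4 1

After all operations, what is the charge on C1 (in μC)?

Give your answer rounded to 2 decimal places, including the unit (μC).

Initial: C1(4μF, Q=11μC, V=2.75V), C2(2μF, Q=14μC, V=7.00V), C3(5μF, Q=9μC, V=1.80V), C4(6μF, Q=9μC, V=1.50V), C5(4μF, Q=2μC, V=0.50V)
Op 1: CLOSE 5-4: Q_total=11.00, C_total=10.00, V=1.10; Q5=4.40, Q4=6.60; dissipated=1.200
Op 2: CLOSE 3-5: Q_total=13.40, C_total=9.00, V=1.49; Q3=7.44, Q5=5.96; dissipated=0.544
Op 3: CLOSE 5-3: Q_total=13.40, C_total=9.00, V=1.49; Q5=5.96, Q3=7.44; dissipated=0.000
Op 4: CLOSE 4-1: Q_total=17.60, C_total=10.00, V=1.76; Q4=10.56, Q1=7.04; dissipated=3.267
Final charges: Q1=7.04, Q2=14.00, Q3=7.44, Q4=10.56, Q5=5.96

Answer: 7.04 μC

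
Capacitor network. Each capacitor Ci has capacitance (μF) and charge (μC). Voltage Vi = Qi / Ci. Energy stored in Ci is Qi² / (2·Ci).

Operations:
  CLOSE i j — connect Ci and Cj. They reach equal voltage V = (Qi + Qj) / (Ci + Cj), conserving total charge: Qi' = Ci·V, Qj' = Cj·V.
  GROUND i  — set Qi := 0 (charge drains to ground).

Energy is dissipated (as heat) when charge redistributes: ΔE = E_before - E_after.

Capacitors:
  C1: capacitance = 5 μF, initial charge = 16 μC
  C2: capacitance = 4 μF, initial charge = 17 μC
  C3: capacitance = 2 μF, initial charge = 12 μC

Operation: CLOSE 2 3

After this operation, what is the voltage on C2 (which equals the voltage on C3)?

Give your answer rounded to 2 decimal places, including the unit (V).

Answer: 4.83 V

Derivation:
Initial: C1(5μF, Q=16μC, V=3.20V), C2(4μF, Q=17μC, V=4.25V), C3(2μF, Q=12μC, V=6.00V)
Op 1: CLOSE 2-3: Q_total=29.00, C_total=6.00, V=4.83; Q2=19.33, Q3=9.67; dissipated=2.042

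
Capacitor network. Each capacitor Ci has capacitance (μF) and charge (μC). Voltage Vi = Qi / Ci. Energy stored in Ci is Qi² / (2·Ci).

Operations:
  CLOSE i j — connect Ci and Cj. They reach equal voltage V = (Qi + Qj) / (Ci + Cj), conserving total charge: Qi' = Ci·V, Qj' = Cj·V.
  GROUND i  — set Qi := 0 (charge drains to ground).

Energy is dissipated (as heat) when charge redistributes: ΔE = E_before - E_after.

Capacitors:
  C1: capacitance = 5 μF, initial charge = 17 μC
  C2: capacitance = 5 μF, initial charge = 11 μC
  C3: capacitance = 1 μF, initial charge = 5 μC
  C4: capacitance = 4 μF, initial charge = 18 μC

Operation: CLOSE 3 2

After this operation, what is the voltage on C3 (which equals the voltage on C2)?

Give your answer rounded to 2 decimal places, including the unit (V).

Answer: 2.67 V

Derivation:
Initial: C1(5μF, Q=17μC, V=3.40V), C2(5μF, Q=11μC, V=2.20V), C3(1μF, Q=5μC, V=5.00V), C4(4μF, Q=18μC, V=4.50V)
Op 1: CLOSE 3-2: Q_total=16.00, C_total=6.00, V=2.67; Q3=2.67, Q2=13.33; dissipated=3.267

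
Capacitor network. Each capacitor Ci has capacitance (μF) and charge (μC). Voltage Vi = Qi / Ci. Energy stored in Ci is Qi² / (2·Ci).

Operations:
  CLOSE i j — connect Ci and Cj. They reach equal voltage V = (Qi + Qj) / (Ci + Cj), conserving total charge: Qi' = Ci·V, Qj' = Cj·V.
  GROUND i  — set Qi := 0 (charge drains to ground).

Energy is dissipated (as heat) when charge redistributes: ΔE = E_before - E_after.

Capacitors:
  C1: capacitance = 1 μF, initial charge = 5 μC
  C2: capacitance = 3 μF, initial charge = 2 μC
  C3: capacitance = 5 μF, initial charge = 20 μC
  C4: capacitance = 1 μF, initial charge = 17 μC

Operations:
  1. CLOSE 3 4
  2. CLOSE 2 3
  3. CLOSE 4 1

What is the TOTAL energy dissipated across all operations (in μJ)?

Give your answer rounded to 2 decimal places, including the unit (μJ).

Initial: C1(1μF, Q=5μC, V=5.00V), C2(3μF, Q=2μC, V=0.67V), C3(5μF, Q=20μC, V=4.00V), C4(1μF, Q=17μC, V=17.00V)
Op 1: CLOSE 3-4: Q_total=37.00, C_total=6.00, V=6.17; Q3=30.83, Q4=6.17; dissipated=70.417
Op 2: CLOSE 2-3: Q_total=32.83, C_total=8.00, V=4.10; Q2=12.31, Q3=20.52; dissipated=28.359
Op 3: CLOSE 4-1: Q_total=11.17, C_total=2.00, V=5.58; Q4=5.58, Q1=5.58; dissipated=0.340
Total dissipated: 99.116 μJ

Answer: 99.12 μJ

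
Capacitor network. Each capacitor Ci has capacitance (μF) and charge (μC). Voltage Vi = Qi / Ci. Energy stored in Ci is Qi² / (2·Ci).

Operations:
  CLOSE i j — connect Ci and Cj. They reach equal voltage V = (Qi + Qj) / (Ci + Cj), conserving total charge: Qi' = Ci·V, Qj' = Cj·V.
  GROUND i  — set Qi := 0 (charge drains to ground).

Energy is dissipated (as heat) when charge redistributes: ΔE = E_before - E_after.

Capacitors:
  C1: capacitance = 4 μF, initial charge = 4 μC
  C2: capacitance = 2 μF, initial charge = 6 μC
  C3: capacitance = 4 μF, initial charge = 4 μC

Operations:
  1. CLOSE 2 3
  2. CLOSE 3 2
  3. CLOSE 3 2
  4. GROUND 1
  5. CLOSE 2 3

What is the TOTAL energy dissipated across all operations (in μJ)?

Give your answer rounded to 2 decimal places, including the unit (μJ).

Initial: C1(4μF, Q=4μC, V=1.00V), C2(2μF, Q=6μC, V=3.00V), C3(4μF, Q=4μC, V=1.00V)
Op 1: CLOSE 2-3: Q_total=10.00, C_total=6.00, V=1.67; Q2=3.33, Q3=6.67; dissipated=2.667
Op 2: CLOSE 3-2: Q_total=10.00, C_total=6.00, V=1.67; Q3=6.67, Q2=3.33; dissipated=0.000
Op 3: CLOSE 3-2: Q_total=10.00, C_total=6.00, V=1.67; Q3=6.67, Q2=3.33; dissipated=0.000
Op 4: GROUND 1: Q1=0; energy lost=2.000
Op 5: CLOSE 2-3: Q_total=10.00, C_total=6.00, V=1.67; Q2=3.33, Q3=6.67; dissipated=0.000
Total dissipated: 4.667 μJ

Answer: 4.67 μJ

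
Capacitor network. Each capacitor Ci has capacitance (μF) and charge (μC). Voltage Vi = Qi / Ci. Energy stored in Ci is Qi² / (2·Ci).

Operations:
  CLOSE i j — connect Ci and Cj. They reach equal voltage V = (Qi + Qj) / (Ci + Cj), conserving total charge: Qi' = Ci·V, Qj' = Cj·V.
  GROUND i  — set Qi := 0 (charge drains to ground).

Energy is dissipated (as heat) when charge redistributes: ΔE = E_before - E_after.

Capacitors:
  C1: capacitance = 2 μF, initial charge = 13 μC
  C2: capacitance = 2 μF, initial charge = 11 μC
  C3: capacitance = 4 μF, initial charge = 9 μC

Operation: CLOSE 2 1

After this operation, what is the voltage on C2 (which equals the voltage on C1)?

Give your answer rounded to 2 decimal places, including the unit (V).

Answer: 6.00 V

Derivation:
Initial: C1(2μF, Q=13μC, V=6.50V), C2(2μF, Q=11μC, V=5.50V), C3(4μF, Q=9μC, V=2.25V)
Op 1: CLOSE 2-1: Q_total=24.00, C_total=4.00, V=6.00; Q2=12.00, Q1=12.00; dissipated=0.500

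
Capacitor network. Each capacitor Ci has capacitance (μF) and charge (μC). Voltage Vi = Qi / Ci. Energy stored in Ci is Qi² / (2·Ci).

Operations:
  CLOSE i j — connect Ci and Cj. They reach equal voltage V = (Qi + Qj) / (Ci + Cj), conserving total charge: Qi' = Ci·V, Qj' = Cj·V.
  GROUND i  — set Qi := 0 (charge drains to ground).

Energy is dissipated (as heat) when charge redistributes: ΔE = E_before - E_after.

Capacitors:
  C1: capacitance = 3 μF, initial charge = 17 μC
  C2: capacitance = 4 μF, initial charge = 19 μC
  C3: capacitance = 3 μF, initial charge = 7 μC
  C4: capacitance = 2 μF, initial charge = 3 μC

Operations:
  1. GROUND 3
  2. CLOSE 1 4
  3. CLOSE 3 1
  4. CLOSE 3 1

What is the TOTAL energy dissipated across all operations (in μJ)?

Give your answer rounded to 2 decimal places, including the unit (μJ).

Initial: C1(3μF, Q=17μC, V=5.67V), C2(4μF, Q=19μC, V=4.75V), C3(3μF, Q=7μC, V=2.33V), C4(2μF, Q=3μC, V=1.50V)
Op 1: GROUND 3: Q3=0; energy lost=8.167
Op 2: CLOSE 1-4: Q_total=20.00, C_total=5.00, V=4.00; Q1=12.00, Q4=8.00; dissipated=10.417
Op 3: CLOSE 3-1: Q_total=12.00, C_total=6.00, V=2.00; Q3=6.00, Q1=6.00; dissipated=12.000
Op 4: CLOSE 3-1: Q_total=12.00, C_total=6.00, V=2.00; Q3=6.00, Q1=6.00; dissipated=0.000
Total dissipated: 30.583 μJ

Answer: 30.58 μJ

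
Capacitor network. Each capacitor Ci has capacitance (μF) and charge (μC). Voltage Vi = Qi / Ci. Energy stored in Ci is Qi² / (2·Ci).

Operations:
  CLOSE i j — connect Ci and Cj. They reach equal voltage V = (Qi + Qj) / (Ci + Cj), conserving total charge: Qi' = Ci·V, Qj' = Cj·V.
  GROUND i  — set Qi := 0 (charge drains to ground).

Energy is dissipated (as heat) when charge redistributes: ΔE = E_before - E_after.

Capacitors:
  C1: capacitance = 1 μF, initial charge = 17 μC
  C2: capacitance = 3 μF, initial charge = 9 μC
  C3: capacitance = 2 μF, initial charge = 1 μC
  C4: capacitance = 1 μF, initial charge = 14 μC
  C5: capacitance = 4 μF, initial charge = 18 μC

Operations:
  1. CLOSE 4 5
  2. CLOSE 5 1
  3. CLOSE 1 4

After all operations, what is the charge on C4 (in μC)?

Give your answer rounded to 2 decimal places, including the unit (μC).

Answer: 7.46 μC

Derivation:
Initial: C1(1μF, Q=17μC, V=17.00V), C2(3μF, Q=9μC, V=3.00V), C3(2μF, Q=1μC, V=0.50V), C4(1μF, Q=14μC, V=14.00V), C5(4μF, Q=18μC, V=4.50V)
Op 1: CLOSE 4-5: Q_total=32.00, C_total=5.00, V=6.40; Q4=6.40, Q5=25.60; dissipated=36.100
Op 2: CLOSE 5-1: Q_total=42.60, C_total=5.00, V=8.52; Q5=34.08, Q1=8.52; dissipated=44.944
Op 3: CLOSE 1-4: Q_total=14.92, C_total=2.00, V=7.46; Q1=7.46, Q4=7.46; dissipated=1.124
Final charges: Q1=7.46, Q2=9.00, Q3=1.00, Q4=7.46, Q5=34.08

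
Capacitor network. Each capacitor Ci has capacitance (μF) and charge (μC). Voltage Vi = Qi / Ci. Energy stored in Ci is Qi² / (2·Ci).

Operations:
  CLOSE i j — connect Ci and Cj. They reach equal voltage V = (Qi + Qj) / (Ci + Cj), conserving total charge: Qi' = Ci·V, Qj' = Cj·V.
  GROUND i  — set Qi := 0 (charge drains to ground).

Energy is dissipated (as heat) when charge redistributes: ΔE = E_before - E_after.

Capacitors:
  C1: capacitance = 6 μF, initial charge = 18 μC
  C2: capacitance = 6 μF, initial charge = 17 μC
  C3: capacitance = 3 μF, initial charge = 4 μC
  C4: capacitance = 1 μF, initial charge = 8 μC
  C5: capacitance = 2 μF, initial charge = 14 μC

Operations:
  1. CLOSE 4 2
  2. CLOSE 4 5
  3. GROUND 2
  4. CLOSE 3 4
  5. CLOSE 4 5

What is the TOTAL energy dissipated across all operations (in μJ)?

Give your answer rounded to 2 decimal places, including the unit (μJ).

Answer: 65.14 μJ

Derivation:
Initial: C1(6μF, Q=18μC, V=3.00V), C2(6μF, Q=17μC, V=2.83V), C3(3μF, Q=4μC, V=1.33V), C4(1μF, Q=8μC, V=8.00V), C5(2μF, Q=14μC, V=7.00V)
Op 1: CLOSE 4-2: Q_total=25.00, C_total=7.00, V=3.57; Q4=3.57, Q2=21.43; dissipated=11.440
Op 2: CLOSE 4-5: Q_total=17.57, C_total=3.00, V=5.86; Q4=5.86, Q5=11.71; dissipated=3.918
Op 3: GROUND 2: Q2=0; energy lost=38.265
Op 4: CLOSE 3-4: Q_total=9.86, C_total=4.00, V=2.46; Q3=7.39, Q4=2.46; dissipated=7.674
Op 5: CLOSE 4-5: Q_total=14.18, C_total=3.00, V=4.73; Q4=4.73, Q5=9.45; dissipated=3.837
Total dissipated: 65.136 μJ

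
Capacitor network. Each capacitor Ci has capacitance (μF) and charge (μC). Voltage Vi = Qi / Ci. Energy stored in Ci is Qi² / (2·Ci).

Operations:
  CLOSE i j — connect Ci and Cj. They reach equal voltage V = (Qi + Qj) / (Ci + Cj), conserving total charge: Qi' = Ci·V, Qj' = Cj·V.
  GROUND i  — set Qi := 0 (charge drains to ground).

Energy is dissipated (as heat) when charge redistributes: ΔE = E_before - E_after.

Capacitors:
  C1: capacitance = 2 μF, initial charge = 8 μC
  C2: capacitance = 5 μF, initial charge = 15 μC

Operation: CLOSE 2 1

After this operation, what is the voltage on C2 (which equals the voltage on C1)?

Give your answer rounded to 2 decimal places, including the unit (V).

Answer: 3.29 V

Derivation:
Initial: C1(2μF, Q=8μC, V=4.00V), C2(5μF, Q=15μC, V=3.00V)
Op 1: CLOSE 2-1: Q_total=23.00, C_total=7.00, V=3.29; Q2=16.43, Q1=6.57; dissipated=0.714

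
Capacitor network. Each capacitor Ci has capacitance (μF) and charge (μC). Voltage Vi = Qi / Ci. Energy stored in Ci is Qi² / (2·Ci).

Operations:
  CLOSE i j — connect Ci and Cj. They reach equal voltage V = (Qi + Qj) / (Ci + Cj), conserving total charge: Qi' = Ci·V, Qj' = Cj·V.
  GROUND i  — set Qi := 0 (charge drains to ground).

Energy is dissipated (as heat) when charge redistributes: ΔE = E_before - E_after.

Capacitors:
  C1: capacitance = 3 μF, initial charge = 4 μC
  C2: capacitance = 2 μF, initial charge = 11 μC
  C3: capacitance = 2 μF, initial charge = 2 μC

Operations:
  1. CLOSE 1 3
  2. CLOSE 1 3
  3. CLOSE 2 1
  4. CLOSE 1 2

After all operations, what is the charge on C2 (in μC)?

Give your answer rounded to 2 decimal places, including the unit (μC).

Answer: 5.84 μC

Derivation:
Initial: C1(3μF, Q=4μC, V=1.33V), C2(2μF, Q=11μC, V=5.50V), C3(2μF, Q=2μC, V=1.00V)
Op 1: CLOSE 1-3: Q_total=6.00, C_total=5.00, V=1.20; Q1=3.60, Q3=2.40; dissipated=0.067
Op 2: CLOSE 1-3: Q_total=6.00, C_total=5.00, V=1.20; Q1=3.60, Q3=2.40; dissipated=0.000
Op 3: CLOSE 2-1: Q_total=14.60, C_total=5.00, V=2.92; Q2=5.84, Q1=8.76; dissipated=11.094
Op 4: CLOSE 1-2: Q_total=14.60, C_total=5.00, V=2.92; Q1=8.76, Q2=5.84; dissipated=0.000
Final charges: Q1=8.76, Q2=5.84, Q3=2.40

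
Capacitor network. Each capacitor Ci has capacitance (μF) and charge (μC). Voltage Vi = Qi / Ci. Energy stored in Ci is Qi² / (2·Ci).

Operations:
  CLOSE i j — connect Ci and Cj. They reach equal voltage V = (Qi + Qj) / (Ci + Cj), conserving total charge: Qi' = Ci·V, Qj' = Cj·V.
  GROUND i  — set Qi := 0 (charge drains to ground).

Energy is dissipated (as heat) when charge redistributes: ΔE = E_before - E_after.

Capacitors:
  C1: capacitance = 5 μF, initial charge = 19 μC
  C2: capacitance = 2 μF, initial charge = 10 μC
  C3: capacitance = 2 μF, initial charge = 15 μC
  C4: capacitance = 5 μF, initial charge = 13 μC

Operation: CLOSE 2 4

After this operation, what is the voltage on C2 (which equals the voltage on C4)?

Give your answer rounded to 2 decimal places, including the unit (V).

Answer: 3.29 V

Derivation:
Initial: C1(5μF, Q=19μC, V=3.80V), C2(2μF, Q=10μC, V=5.00V), C3(2μF, Q=15μC, V=7.50V), C4(5μF, Q=13μC, V=2.60V)
Op 1: CLOSE 2-4: Q_total=23.00, C_total=7.00, V=3.29; Q2=6.57, Q4=16.43; dissipated=4.114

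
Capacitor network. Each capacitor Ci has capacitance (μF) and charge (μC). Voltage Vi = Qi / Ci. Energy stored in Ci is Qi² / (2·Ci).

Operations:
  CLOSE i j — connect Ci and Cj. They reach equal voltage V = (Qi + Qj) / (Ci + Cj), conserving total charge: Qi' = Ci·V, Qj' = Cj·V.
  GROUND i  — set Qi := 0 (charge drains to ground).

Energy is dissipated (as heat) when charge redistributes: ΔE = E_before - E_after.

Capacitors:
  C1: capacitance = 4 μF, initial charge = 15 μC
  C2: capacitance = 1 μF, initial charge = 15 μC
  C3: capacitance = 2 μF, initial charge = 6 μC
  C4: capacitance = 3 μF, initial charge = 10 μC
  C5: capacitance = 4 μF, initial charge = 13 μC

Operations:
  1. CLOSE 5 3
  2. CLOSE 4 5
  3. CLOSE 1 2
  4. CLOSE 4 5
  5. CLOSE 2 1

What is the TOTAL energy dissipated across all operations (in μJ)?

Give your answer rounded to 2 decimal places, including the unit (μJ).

Initial: C1(4μF, Q=15μC, V=3.75V), C2(1μF, Q=15μC, V=15.00V), C3(2μF, Q=6μC, V=3.00V), C4(3μF, Q=10μC, V=3.33V), C5(4μF, Q=13μC, V=3.25V)
Op 1: CLOSE 5-3: Q_total=19.00, C_total=6.00, V=3.17; Q5=12.67, Q3=6.33; dissipated=0.042
Op 2: CLOSE 4-5: Q_total=22.67, C_total=7.00, V=3.24; Q4=9.71, Q5=12.95; dissipated=0.024
Op 3: CLOSE 1-2: Q_total=30.00, C_total=5.00, V=6.00; Q1=24.00, Q2=6.00; dissipated=50.625
Op 4: CLOSE 4-5: Q_total=22.67, C_total=7.00, V=3.24; Q4=9.71, Q5=12.95; dissipated=0.000
Op 5: CLOSE 2-1: Q_total=30.00, C_total=5.00, V=6.00; Q2=6.00, Q1=24.00; dissipated=0.000
Total dissipated: 50.690 μJ

Answer: 50.69 μJ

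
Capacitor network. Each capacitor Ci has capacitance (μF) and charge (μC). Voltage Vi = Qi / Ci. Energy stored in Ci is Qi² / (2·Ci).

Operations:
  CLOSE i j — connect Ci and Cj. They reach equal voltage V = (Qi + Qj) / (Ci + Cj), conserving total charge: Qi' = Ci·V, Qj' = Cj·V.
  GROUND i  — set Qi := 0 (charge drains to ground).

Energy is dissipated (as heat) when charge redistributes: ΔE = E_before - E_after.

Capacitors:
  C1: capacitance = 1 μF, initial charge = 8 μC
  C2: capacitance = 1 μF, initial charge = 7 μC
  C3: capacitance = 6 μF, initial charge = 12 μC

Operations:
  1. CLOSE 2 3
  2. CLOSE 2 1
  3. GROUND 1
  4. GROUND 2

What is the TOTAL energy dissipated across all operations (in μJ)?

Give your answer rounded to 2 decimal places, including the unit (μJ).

Initial: C1(1μF, Q=8μC, V=8.00V), C2(1μF, Q=7μC, V=7.00V), C3(6μF, Q=12μC, V=2.00V)
Op 1: CLOSE 2-3: Q_total=19.00, C_total=7.00, V=2.71; Q2=2.71, Q3=16.29; dissipated=10.714
Op 2: CLOSE 2-1: Q_total=10.71, C_total=2.00, V=5.36; Q2=5.36, Q1=5.36; dissipated=6.985
Op 3: GROUND 1: Q1=0; energy lost=14.349
Op 4: GROUND 2: Q2=0; energy lost=14.349
Total dissipated: 46.398 μJ

Answer: 46.40 μJ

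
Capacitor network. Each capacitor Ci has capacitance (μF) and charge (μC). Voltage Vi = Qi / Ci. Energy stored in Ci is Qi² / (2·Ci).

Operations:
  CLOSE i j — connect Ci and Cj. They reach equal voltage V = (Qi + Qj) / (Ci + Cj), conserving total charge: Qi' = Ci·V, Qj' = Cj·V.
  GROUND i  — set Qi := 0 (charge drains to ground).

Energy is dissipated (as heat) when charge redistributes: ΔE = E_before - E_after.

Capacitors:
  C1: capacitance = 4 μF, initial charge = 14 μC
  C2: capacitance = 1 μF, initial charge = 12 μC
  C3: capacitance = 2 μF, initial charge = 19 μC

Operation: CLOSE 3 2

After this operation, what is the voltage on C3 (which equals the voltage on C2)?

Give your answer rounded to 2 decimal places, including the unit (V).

Answer: 10.33 V

Derivation:
Initial: C1(4μF, Q=14μC, V=3.50V), C2(1μF, Q=12μC, V=12.00V), C3(2μF, Q=19μC, V=9.50V)
Op 1: CLOSE 3-2: Q_total=31.00, C_total=3.00, V=10.33; Q3=20.67, Q2=10.33; dissipated=2.083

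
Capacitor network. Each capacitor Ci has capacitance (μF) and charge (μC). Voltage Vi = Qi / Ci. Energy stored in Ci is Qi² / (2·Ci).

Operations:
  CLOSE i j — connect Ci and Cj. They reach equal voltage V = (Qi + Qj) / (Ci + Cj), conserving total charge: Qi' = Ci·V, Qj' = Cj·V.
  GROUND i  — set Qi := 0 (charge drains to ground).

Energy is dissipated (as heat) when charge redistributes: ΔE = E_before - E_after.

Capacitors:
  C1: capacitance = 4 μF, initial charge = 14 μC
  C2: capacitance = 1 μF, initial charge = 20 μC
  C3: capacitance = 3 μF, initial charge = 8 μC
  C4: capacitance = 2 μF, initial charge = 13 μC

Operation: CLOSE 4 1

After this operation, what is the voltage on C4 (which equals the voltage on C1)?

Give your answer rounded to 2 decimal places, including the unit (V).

Answer: 4.50 V

Derivation:
Initial: C1(4μF, Q=14μC, V=3.50V), C2(1μF, Q=20μC, V=20.00V), C3(3μF, Q=8μC, V=2.67V), C4(2μF, Q=13μC, V=6.50V)
Op 1: CLOSE 4-1: Q_total=27.00, C_total=6.00, V=4.50; Q4=9.00, Q1=18.00; dissipated=6.000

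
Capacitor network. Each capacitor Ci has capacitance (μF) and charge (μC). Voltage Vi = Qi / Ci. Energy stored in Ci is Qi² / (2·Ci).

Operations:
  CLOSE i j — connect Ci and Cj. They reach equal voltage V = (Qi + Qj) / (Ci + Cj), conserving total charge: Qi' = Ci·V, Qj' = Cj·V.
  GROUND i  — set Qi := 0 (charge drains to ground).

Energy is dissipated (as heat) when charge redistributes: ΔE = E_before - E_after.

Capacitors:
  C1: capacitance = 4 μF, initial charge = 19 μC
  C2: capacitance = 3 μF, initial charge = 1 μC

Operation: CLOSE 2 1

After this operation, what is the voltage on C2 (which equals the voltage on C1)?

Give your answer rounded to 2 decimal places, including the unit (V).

Initial: C1(4μF, Q=19μC, V=4.75V), C2(3μF, Q=1μC, V=0.33V)
Op 1: CLOSE 2-1: Q_total=20.00, C_total=7.00, V=2.86; Q2=8.57, Q1=11.43; dissipated=16.720

Answer: 2.86 V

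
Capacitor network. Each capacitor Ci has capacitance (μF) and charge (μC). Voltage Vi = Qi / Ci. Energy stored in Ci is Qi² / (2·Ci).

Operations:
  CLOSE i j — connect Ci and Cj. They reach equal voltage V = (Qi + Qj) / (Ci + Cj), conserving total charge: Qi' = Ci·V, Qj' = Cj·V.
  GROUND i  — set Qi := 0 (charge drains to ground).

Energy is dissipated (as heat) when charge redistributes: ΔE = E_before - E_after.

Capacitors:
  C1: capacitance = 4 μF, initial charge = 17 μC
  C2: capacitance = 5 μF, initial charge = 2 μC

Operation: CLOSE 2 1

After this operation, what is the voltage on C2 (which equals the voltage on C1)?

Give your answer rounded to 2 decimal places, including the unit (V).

Initial: C1(4μF, Q=17μC, V=4.25V), C2(5μF, Q=2μC, V=0.40V)
Op 1: CLOSE 2-1: Q_total=19.00, C_total=9.00, V=2.11; Q2=10.56, Q1=8.44; dissipated=16.469

Answer: 2.11 V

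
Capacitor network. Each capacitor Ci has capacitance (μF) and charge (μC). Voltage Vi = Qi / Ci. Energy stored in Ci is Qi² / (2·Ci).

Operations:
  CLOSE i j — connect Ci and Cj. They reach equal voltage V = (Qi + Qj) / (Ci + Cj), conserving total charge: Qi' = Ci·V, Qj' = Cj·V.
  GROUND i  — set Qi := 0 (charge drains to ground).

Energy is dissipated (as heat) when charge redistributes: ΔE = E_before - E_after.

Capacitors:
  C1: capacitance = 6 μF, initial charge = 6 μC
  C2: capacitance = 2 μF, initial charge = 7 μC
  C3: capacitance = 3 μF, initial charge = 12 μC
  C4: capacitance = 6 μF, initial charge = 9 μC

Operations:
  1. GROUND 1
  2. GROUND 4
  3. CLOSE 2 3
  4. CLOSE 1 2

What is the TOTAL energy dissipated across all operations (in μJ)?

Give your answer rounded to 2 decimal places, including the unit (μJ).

Answer: 20.73 μJ

Derivation:
Initial: C1(6μF, Q=6μC, V=1.00V), C2(2μF, Q=7μC, V=3.50V), C3(3μF, Q=12μC, V=4.00V), C4(6μF, Q=9μC, V=1.50V)
Op 1: GROUND 1: Q1=0; energy lost=3.000
Op 2: GROUND 4: Q4=0; energy lost=6.750
Op 3: CLOSE 2-3: Q_total=19.00, C_total=5.00, V=3.80; Q2=7.60, Q3=11.40; dissipated=0.150
Op 4: CLOSE 1-2: Q_total=7.60, C_total=8.00, V=0.95; Q1=5.70, Q2=1.90; dissipated=10.830
Total dissipated: 20.730 μJ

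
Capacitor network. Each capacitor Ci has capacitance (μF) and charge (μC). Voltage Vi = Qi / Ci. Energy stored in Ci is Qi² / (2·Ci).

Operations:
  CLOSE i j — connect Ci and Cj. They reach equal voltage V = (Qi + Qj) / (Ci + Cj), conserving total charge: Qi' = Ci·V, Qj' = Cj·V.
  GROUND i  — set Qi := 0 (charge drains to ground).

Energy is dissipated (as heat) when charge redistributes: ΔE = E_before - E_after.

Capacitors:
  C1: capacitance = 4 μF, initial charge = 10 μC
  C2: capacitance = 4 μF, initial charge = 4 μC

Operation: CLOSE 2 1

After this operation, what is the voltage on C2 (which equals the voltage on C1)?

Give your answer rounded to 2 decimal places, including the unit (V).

Answer: 1.75 V

Derivation:
Initial: C1(4μF, Q=10μC, V=2.50V), C2(4μF, Q=4μC, V=1.00V)
Op 1: CLOSE 2-1: Q_total=14.00, C_total=8.00, V=1.75; Q2=7.00, Q1=7.00; dissipated=2.250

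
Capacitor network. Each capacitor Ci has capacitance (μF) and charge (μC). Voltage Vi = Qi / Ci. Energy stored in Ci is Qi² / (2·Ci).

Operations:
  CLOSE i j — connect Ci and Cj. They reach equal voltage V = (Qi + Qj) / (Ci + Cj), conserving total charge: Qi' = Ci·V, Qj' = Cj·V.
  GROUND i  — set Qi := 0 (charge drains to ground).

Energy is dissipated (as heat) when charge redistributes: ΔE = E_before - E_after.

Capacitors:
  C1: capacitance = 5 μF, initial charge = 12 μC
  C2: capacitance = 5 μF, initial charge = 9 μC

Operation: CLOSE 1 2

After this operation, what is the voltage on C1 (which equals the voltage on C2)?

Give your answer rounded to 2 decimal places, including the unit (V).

Initial: C1(5μF, Q=12μC, V=2.40V), C2(5μF, Q=9μC, V=1.80V)
Op 1: CLOSE 1-2: Q_total=21.00, C_total=10.00, V=2.10; Q1=10.50, Q2=10.50; dissipated=0.450

Answer: 2.10 V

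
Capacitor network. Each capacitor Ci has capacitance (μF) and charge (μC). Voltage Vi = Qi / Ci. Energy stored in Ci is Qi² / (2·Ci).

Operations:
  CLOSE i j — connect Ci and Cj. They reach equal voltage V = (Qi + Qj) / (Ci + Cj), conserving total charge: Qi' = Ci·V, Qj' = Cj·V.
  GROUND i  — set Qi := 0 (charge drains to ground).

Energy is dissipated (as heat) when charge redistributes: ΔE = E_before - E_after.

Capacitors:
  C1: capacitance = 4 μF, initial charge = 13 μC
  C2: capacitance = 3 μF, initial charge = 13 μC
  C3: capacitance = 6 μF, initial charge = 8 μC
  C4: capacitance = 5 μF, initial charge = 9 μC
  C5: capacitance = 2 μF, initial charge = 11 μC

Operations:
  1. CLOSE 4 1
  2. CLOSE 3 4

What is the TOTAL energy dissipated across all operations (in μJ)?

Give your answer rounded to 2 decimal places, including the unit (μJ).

Answer: 4.02 μJ

Derivation:
Initial: C1(4μF, Q=13μC, V=3.25V), C2(3μF, Q=13μC, V=4.33V), C3(6μF, Q=8μC, V=1.33V), C4(5μF, Q=9μC, V=1.80V), C5(2μF, Q=11μC, V=5.50V)
Op 1: CLOSE 4-1: Q_total=22.00, C_total=9.00, V=2.44; Q4=12.22, Q1=9.78; dissipated=2.336
Op 2: CLOSE 3-4: Q_total=20.22, C_total=11.00, V=1.84; Q3=11.03, Q4=9.19; dissipated=1.684
Total dissipated: 4.020 μJ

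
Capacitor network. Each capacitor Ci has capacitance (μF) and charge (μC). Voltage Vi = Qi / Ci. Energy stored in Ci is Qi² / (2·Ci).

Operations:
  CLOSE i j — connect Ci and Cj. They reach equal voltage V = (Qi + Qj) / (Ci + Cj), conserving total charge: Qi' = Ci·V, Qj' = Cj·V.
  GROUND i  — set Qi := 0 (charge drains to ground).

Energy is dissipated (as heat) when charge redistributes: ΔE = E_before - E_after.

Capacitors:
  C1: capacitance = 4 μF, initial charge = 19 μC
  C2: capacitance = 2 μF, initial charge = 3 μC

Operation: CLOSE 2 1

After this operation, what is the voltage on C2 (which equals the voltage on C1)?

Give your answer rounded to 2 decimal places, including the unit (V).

Initial: C1(4μF, Q=19μC, V=4.75V), C2(2μF, Q=3μC, V=1.50V)
Op 1: CLOSE 2-1: Q_total=22.00, C_total=6.00, V=3.67; Q2=7.33, Q1=14.67; dissipated=7.042

Answer: 3.67 V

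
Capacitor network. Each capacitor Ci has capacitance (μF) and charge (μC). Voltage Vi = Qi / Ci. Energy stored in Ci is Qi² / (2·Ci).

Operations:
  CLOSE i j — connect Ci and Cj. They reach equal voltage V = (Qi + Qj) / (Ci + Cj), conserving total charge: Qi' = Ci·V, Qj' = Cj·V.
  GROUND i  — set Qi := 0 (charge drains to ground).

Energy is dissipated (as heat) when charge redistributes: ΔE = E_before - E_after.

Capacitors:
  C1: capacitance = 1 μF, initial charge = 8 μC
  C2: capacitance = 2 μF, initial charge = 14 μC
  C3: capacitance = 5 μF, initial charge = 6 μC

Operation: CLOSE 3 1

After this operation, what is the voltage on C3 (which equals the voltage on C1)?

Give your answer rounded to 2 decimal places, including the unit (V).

Answer: 2.33 V

Derivation:
Initial: C1(1μF, Q=8μC, V=8.00V), C2(2μF, Q=14μC, V=7.00V), C3(5μF, Q=6μC, V=1.20V)
Op 1: CLOSE 3-1: Q_total=14.00, C_total=6.00, V=2.33; Q3=11.67, Q1=2.33; dissipated=19.267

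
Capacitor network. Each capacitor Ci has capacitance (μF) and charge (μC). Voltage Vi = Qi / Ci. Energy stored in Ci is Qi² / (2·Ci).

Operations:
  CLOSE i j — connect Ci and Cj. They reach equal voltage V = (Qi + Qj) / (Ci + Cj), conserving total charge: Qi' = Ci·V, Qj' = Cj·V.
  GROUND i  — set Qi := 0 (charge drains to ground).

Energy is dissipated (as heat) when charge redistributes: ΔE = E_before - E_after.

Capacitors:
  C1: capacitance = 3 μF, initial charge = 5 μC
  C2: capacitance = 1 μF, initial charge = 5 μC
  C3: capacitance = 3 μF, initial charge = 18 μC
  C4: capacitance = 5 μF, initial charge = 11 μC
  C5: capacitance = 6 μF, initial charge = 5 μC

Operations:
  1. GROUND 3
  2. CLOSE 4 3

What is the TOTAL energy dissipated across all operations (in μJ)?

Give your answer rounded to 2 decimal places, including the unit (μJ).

Answer: 58.54 μJ

Derivation:
Initial: C1(3μF, Q=5μC, V=1.67V), C2(1μF, Q=5μC, V=5.00V), C3(3μF, Q=18μC, V=6.00V), C4(5μF, Q=11μC, V=2.20V), C5(6μF, Q=5μC, V=0.83V)
Op 1: GROUND 3: Q3=0; energy lost=54.000
Op 2: CLOSE 4-3: Q_total=11.00, C_total=8.00, V=1.38; Q4=6.88, Q3=4.12; dissipated=4.537
Total dissipated: 58.538 μJ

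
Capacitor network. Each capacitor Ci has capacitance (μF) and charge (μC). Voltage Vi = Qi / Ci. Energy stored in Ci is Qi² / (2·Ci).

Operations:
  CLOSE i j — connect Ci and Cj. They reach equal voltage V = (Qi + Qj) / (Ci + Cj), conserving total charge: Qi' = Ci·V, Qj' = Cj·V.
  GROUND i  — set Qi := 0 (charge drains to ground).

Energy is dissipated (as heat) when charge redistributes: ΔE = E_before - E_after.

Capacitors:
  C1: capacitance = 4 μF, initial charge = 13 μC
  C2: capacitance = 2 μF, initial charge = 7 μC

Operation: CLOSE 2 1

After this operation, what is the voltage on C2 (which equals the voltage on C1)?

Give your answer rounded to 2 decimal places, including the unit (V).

Initial: C1(4μF, Q=13μC, V=3.25V), C2(2μF, Q=7μC, V=3.50V)
Op 1: CLOSE 2-1: Q_total=20.00, C_total=6.00, V=3.33; Q2=6.67, Q1=13.33; dissipated=0.042

Answer: 3.33 V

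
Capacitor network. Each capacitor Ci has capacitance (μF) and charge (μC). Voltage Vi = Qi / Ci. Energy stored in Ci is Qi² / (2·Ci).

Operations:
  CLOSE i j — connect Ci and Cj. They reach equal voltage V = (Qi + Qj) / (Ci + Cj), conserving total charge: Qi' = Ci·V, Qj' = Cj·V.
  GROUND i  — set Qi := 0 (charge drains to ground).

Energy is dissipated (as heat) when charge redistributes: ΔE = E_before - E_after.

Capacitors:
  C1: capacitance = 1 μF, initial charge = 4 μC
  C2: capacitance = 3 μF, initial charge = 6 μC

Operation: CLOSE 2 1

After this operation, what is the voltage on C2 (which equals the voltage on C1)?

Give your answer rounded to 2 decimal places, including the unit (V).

Initial: C1(1μF, Q=4μC, V=4.00V), C2(3μF, Q=6μC, V=2.00V)
Op 1: CLOSE 2-1: Q_total=10.00, C_total=4.00, V=2.50; Q2=7.50, Q1=2.50; dissipated=1.500

Answer: 2.50 V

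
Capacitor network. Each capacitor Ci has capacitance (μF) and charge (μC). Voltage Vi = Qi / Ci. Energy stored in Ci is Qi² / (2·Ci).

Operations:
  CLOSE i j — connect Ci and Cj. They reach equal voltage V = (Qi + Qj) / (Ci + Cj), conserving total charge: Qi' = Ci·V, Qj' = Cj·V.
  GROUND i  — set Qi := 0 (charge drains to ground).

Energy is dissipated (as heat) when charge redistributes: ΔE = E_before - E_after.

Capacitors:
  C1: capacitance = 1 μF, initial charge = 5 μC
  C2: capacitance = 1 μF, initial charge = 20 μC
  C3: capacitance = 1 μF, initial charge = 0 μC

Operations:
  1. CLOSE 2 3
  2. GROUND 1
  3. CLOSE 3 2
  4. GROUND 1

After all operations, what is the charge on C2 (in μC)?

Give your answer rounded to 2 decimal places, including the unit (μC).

Initial: C1(1μF, Q=5μC, V=5.00V), C2(1μF, Q=20μC, V=20.00V), C3(1μF, Q=0μC, V=0.00V)
Op 1: CLOSE 2-3: Q_total=20.00, C_total=2.00, V=10.00; Q2=10.00, Q3=10.00; dissipated=100.000
Op 2: GROUND 1: Q1=0; energy lost=12.500
Op 3: CLOSE 3-2: Q_total=20.00, C_total=2.00, V=10.00; Q3=10.00, Q2=10.00; dissipated=0.000
Op 4: GROUND 1: Q1=0; energy lost=0.000
Final charges: Q1=0.00, Q2=10.00, Q3=10.00

Answer: 10.00 μC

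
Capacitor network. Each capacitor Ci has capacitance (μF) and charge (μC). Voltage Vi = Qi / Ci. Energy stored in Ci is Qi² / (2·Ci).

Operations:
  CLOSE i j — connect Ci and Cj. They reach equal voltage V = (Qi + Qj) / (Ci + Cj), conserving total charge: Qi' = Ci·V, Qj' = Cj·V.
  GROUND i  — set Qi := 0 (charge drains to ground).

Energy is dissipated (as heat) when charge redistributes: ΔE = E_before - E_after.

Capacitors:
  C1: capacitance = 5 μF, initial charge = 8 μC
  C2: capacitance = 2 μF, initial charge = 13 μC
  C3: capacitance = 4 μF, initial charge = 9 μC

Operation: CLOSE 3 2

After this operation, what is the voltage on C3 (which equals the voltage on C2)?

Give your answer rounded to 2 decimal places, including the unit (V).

Initial: C1(5μF, Q=8μC, V=1.60V), C2(2μF, Q=13μC, V=6.50V), C3(4μF, Q=9μC, V=2.25V)
Op 1: CLOSE 3-2: Q_total=22.00, C_total=6.00, V=3.67; Q3=14.67, Q2=7.33; dissipated=12.042

Answer: 3.67 V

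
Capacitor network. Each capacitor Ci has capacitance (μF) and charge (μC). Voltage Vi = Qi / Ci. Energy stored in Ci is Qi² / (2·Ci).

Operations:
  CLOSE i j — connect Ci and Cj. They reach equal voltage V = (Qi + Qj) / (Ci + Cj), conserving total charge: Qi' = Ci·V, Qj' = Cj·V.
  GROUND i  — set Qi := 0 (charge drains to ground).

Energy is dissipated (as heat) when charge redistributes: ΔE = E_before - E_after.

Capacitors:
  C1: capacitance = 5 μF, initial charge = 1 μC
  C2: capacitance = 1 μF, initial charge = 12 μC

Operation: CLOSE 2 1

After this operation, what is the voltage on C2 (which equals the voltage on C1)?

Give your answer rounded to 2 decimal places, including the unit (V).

Initial: C1(5μF, Q=1μC, V=0.20V), C2(1μF, Q=12μC, V=12.00V)
Op 1: CLOSE 2-1: Q_total=13.00, C_total=6.00, V=2.17; Q2=2.17, Q1=10.83; dissipated=58.017

Answer: 2.17 V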